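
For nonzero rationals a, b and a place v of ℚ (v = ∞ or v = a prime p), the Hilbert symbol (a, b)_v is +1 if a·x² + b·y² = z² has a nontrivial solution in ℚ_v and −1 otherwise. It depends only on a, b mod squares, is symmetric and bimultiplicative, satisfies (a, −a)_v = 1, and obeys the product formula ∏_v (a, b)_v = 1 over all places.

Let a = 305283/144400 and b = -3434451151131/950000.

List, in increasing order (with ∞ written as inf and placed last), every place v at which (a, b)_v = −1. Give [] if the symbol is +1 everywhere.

[2, 5, 7, 19]

(a, b) ≡ (3, -8645) mod (ℚ^×)²; places V = {2, 3, 5, 7, 11, 13, 19, 29, ∞}.
(a,b)_∞: sgn(3)=+, sgn(-8645)=−, so +1.
(a,b)_11: α=2, u≡5; β=2, v≡5 (mod 11); (5|11)=+1, (5|11)=+1; sign (−1)^0·+1^2·+1^2 = +1.
(a,b)_29: α=2, u≡21; β=4, v≡3 (mod 29); (21|29)=-1, (3|29)=-1; sign (−1)^0·-1^4·-1^2 = +1.
(a,b)_7: α=0, u≡5; β=3, v≡2 (mod 7); (5|7)=-1, (2|7)=+1; sign (−1)^0·-1^3·+1^0 = -1.
(a,b)_5: α=-2, u≡3; β=-5, v≡1 (mod 5); (3|5)=-1, (1|5)=+1; sign (−1)^0·-1^-5·+1^-2 = -1.
(a,b)_3: α=1, u≡1; β=2, v≡1 (mod 3); (1|3)=+1, (1|3)=+1; sign (−1)^0·+1^2·+1^1 = +1.
(a,b)_2: α=-4, β=-4; u≡3, v≡3 (mod 8); ε(u)ε(v)=1·1, αω(v)=-4·1, βω(u)=-4·1; sum ≡ 1  ⇒  -1.
(a,b)_13: α=0, u≡12; β=1, v≡7 (mod 13); (12|13)=+1, (7|13)=-1; sign (−1)^0·+1^1·-1^0 = +1.
(a,b)_19: α=-2, u≡10; β=-1, v≡11 (mod 19); (10|19)=-1, (11|19)=+1; sign (−1)^0·-1^-1·+1^-2 = -1.
|Ram(3, -8645)| = 4, even; anisotropic at {2, 5, 7, 19}.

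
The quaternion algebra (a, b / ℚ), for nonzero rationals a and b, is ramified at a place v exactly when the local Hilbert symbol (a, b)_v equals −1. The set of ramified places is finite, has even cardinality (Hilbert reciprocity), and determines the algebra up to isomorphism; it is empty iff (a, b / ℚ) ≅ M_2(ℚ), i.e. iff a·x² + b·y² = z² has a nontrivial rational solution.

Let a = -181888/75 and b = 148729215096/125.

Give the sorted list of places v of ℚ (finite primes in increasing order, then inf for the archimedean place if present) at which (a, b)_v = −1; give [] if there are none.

[2, 3, 11, 31]

Mod squares: a ≡ -174, b ≡ 10230. Check v ∈ {∞, 2, 3, 5, 7, 11, 29, 31}.
v=31: a=31^0·(≡23), b=31^1·(≡4) mod 31; (23|31)=-1, (4|31)=+1; (−1)^{0·1·15}·(-1)^1·(+1)^0 = -1.
v=3: a=3^-1·(≡2), b=3^3·(≡2) mod 3; (2|3)=-1, (2|3)=-1; (−1)^{-1·3·1}·(-1)^3·(-1)^-1 = -1.
v=11: a=11^0·(≡7), b=11^1·(≡8) mod 11; (7|11)=-1, (8|11)=-1; (−1)^{0·1·5}·(-1)^1·(-1)^0 = -1.
v=∞: -174 < 0 and 10230 > 0  ⇒  (a,b)_∞ = +1.
v=2: v_2(a)=7, v_2(b)=3; units ≡ 1, 3 (mod 8); ε·ε+αω+βω = 0·1+7·1+3·0 ≡ 1  ⇒  (a,b)_2 = -1.
v=5: a=5^-2·(≡4), b=5^-3·(≡1) mod 5; (4|5)=+1, (1|5)=+1; (−1)^{-2·-3·2}·(+1)^-3·(+1)^-2 = +1.
v=29: a=29^1·(≡20), b=29^2·(≡22) mod 29; (20|29)=+1, (22|29)=+1; (−1)^{1·2·14}·(+1)^2·(+1)^1 = +1.
v=7: a=7^2·(≡1), b=7^4·(≡5) mod 7; (1|7)=+1, (5|7)=-1; (−1)^{2·4·3}·(+1)^4·(-1)^2 = +1.
(-174, 10230 / ℚ) ramifies at {2, 3, 11, 31}: a division algebra.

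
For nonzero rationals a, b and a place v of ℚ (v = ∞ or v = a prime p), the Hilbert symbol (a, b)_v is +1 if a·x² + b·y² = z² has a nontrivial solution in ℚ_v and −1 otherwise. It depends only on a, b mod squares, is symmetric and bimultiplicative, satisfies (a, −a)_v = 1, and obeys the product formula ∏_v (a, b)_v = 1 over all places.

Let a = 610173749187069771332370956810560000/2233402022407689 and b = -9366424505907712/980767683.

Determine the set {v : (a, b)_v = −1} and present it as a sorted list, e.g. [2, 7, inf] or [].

(a, b) ≡ (2146, -108242094) mod (ℚ^×)²; places V = {2, 3, 5, 7, 17, 19, 23, 29, 37, 41, 43, 53, ∞}.
(a,b)_∞: sgn(2146)=+, sgn(-108242094)=−, so +1.
(a,b)_41: α=0, u≡24; β=-2, v≡22 (mod 41); (24|41)=-1, (22|41)=-1; sign (−1)^0·-1^-2·-1^0 = +1.
(a,b)_7: α=-8, u≡1; β=-4, v≡6 (mod 7); (1|7)=+1, (6|7)=-1; sign (−1)^0·+1^-4·-1^-8 = +1.
(a,b)_53: α=6, u≡34; β=2, v≡26 (mod 53); (34|53)=-1, (26|53)=-1; sign (−1)^0·-1^2·-1^6 = +1.
(a,b)_23: α=0, u≡17; β=1, v≡18 (mod 23); (17|23)=-1, (18|23)=+1; sign (−1)^0·-1^1·+1^0 = -1.
(a,b)_5: α=4, u≡4; β=0, v≡1 (mod 5); (4|5)=+1, (1|5)=+1; sign (−1)^0·+1^0·+1^4 = +1.
(a,b)_19: α=4, u≡13; β=2, v≡12 (mod 19); (13|19)=-1, (12|19)=-1; sign (−1)^0·-1^2·-1^4 = +1.
(a,b)_2: α=9, β=9; u≡1, v≡1 (mod 8); ε(u)ε(v)=0·0, αω(v)=9·0, βω(u)=9·0; sum ≡ 0  ⇒  +1.
(a,b)_3: α=-18, u≡1; β=-5, v≡2 (mod 3); (1|3)=+1, (2|3)=-1; sign (−1)^0·+1^-5·-1^-18 = +1.
(a,b)_37: α=3, u≡7; β=1, v≡29 (mod 37); (7|37)=+1, (29|37)=-1; sign (−1)^0·+1^1·-1^3 = -1.
(a,b)_17: α=2, u≡9; β=1, v≡15 (mod 17); (9|17)=+1, (15|17)=+1; sign (−1)^0·+1^1·+1^2 = +1.
(a,b)_43: α=2, u≡34; β=1, v≡22 (mod 43); (34|43)=-1, (22|43)=-1; sign (−1)^0·-1^1·-1^2 = -1.
(a,b)_29: α=3, u≡25; β=1, v≡15 (mod 29); (25|29)=+1, (15|29)=-1; sign (−1)^0·+1^1·-1^3 = -1.
(2146, -108242094 / ℚ) ramifies at {23, 29, 37, 43}: a division algebra.

[23, 29, 37, 43]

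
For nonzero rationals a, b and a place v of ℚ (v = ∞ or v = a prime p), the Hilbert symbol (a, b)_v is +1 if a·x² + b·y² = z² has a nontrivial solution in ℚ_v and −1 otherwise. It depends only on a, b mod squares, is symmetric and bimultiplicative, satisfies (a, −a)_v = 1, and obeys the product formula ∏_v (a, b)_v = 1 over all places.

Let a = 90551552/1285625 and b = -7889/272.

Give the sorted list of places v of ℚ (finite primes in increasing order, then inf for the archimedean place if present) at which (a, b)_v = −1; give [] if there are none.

[7, 13]

Mod squares: a ≡ 35581, b ≡ -2737. Check v ∈ {∞, 2, 5, 7, 11, 13, 17, 23}.
v=17: a=17^-1·(≡13), b=17^-1·(≡1) mod 17; (13|17)=+1, (1|17)=+1; (−1)^{-1·-1·8}·(+1)^-1·(+1)^-1 = +1.
v=2: v_2(a)=8, v_2(b)=-4; units ≡ 5, 7 (mod 8); ε·ε+αω+βω = 0·1+8·0+-4·1 ≡ 0  ⇒  (a,b)_2 = +1.
v=∞: 35581 > 0 and -2737 < 0  ⇒  (a,b)_∞ = +1.
v=23: a=23^1·(≡4), b=23^1·(≡11) mod 23; (4|23)=+1, (11|23)=-1; (−1)^{1·1·11}·(+1)^1·(-1)^1 = +1.
v=11: a=11^-2·(≡8), b=11^0·(≡8) mod 11; (8|11)=-1, (8|11)=-1; (−1)^{-2·0·5}·(-1)^0·(-1)^-2 = +1.
v=5: a=5^-4·(≡1), b=5^0·(≡3) mod 5; (1|5)=+1, (3|5)=-1; (−1)^{-4·0·2}·(+1)^0·(-1)^-4 = +1.
v=13: a=13^3·(≡2), b=13^0·(≡11) mod 13; (2|13)=-1, (11|13)=-1; (−1)^{3·0·6}·(-1)^0·(-1)^3 = -1.
v=7: a=7^1·(≡4), b=7^3·(≡2) mod 7; (4|7)=+1, (2|7)=+1; (−1)^{1·3·3}·(+1)^3·(+1)^1 = -1.
|Ram(35581, -2737)| = 2, even; anisotropic at {7, 13}.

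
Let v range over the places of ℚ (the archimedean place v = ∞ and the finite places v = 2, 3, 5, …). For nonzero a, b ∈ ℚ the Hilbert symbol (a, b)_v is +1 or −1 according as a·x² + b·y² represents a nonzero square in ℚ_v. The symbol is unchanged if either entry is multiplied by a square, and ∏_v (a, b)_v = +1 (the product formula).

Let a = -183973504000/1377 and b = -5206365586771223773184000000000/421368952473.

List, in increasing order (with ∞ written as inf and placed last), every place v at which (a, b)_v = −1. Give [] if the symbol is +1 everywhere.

(a, b) ≡ (-230945, -408595) mod (ℚ^×)²; places V = {2, 3, 5, 7, 11, 13, 17, 19, 23, ∞}.
(a,b)_11: α=1, u≡1; β=3, v≡8 (mod 11); (1|11)=+1, (8|11)=-1; sign (−1)^1·+1^3·-1^1 = +1.
(a,b)_13: α=1, u≡5; β=2, v≡5 (mod 13); (5|13)=-1, (5|13)=-1; sign (−1)^0·-1^2·-1^1 = -1.
(a,b)_3: α=-4, u≡1; β=-6, v≡2 (mod 3); (1|3)=+1, (2|3)=-1; sign (−1)^0·+1^-6·-1^-4 = +1.
(a,b)_7: α=0, u≡3; β=-6, v≡1 (mod 7); (3|7)=-1, (1|7)=+1; sign (−1)^0·-1^-6·+1^0 = +1.
(a,b)_5: α=3, u≡4; β=9, v≡4 (mod 5); (4|5)=+1, (4|5)=+1; sign (−1)^0·+1^9·+1^3 = +1.
(a,b)_17: α=-1, u≡15; β=-3, v≡11 (mod 17); (15|17)=+1, (11|17)=-1; sign (−1)^0·+1^-3·-1^-1 = -1.
(a,b)_19: α=1, u≡9; β=3, v≡8 (mod 19); (9|19)=+1, (8|19)=-1; sign (−1)^1·+1^3·-1^1 = +1.
(a,b)_∞: sgn(-230945)=−, sgn(-408595)=−, so -1.
(a,b)_23: α=2, u≡5; β=5, v≡22 (mod 23); (5|23)=-1, (22|23)=-1; sign (−1)^0·-1^5·-1^2 = -1.
(a,b)_2: α=10, β=28; u≡7, v≡5 (mod 8); ε(u)ε(v)=1·0, αω(v)=10·1, βω(u)=28·0; sum ≡ 0  ⇒  +1.
|Ram(-230945, -408595)| = 4, even; anisotropic at {13, 17, 23, ∞}.

[13, 17, 23, inf]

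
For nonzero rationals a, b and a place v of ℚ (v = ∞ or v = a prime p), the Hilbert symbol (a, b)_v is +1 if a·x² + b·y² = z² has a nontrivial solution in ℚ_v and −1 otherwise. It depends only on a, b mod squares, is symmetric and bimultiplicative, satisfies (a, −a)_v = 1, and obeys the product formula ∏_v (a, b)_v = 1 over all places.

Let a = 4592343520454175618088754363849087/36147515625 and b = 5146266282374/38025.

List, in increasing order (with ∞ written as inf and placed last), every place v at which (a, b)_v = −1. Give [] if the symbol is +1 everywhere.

(a, b) ≡ (14155127, 13007414) mod (ℚ^×)²; places V = {2, 3, 5, 7, 13, 17, 31, 37, 41, 43, ∞}.
(a,b)_31: α=3, u≡7; β=1, v≡9 (mod 31); (7|31)=+1, (9|31)=+1; sign (−1)^1·+1^1·+1^3 = -1.
(a,b)_7: α=5, u≡1; β=1, v≡3 (mod 7); (1|7)=+1, (3|7)=-1; sign (−1)^1·+1^1·-1^5 = +1.
(a,b)_5: α=-6, u≡2; β=-2, v≡4 (mod 5); (2|5)=-1, (4|5)=+1; sign (−1)^0·-1^-2·+1^-6 = +1.
(a,b)_37: α=5, u≡11; β=2, v≡34 (mod 37); (11|37)=+1, (34|37)=+1; sign (−1)^0·+1^2·+1^5 = +1.
(a,b)_43: α=3, u≡16; β=1, v≡11 (mod 43); (16|43)=+1, (11|43)=+1; sign (−1)^1·+1^1·+1^3 = -1.
(a,b)_17: α=6, u≡4; β=3, v≡12 (mod 17); (4|17)=+1, (12|17)=-1; sign (−1)^0·+1^3·-1^6 = +1.
(a,b)_3: α=-4, u≡2; β=-2, v≡2 (mod 3); (2|3)=-1, (2|3)=-1; sign (−1)^0·-1^-2·-1^-4 = +1.
(a,b)_∞: sgn(14155127)=+, sgn(13007414)=+, so +1.
(a,b)_41: α=3, u≡7; β=1, v≡2 (mod 41); (7|41)=-1, (2|41)=+1; sign (−1)^0·-1^1·+1^3 = -1.
(a,b)_13: α=-4, u≡9; β=-2, v≡12 (mod 13); (9|13)=+1, (12|13)=+1; sign (−1)^0·+1^-2·+1^-4 = +1.
(a,b)_2: α=0, β=1; u≡7, v≡3 (mod 8); ε(u)ε(v)=1·1, αω(v)=0·1, βω(u)=1·0; sum ≡ 1  ⇒  -1.
(14155127, 13007414 / ℚ) ramifies at {2, 31, 41, 43}: a division algebra.

[2, 31, 41, 43]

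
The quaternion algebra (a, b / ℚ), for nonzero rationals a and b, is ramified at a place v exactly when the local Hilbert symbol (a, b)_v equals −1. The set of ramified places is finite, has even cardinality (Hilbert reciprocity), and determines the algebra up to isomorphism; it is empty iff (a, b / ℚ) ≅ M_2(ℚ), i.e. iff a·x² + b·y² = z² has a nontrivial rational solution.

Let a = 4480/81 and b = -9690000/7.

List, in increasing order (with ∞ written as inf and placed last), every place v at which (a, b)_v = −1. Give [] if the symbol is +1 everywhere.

[5, 19]

Mod squares: a ≡ 70, b ≡ -6783. Check v ∈ {∞, 2, 3, 5, 7, 17, 19}.
v=2: v_2(a)=7, v_2(b)=4; units ≡ 3, 1 (mod 8); ε·ε+αω+βω = 1·0+7·0+4·1 ≡ 0  ⇒  (a,b)_2 = +1.
v=5: a=5^1·(≡1), b=5^4·(≡3) mod 5; (1|5)=+1, (3|5)=-1; (−1)^{1·4·2}·(+1)^4·(-1)^1 = -1.
v=17: a=17^0·(≡2), b=17^1·(≡16) mod 17; (2|17)=+1, (16|17)=+1; (−1)^{0·1·8}·(+1)^1·(+1)^0 = +1.
v=19: a=19^0·(≡3), b=19^1·(≡16) mod 19; (3|19)=-1, (16|19)=+1; (−1)^{0·1·9}·(-1)^1·(+1)^0 = -1.
v=7: a=7^1·(≡6), b=7^-1·(≡2) mod 7; (6|7)=-1, (2|7)=+1; (−1)^{1·-1·3}·(-1)^-1·(+1)^1 = +1.
v=3: a=3^-4·(≡1), b=3^1·(≡1) mod 3; (1|3)=+1, (1|3)=+1; (−1)^{-4·1·1}·(+1)^1·(+1)^-4 = +1.
v=∞: 70 > 0 and -6783 < 0  ⇒  (a,b)_∞ = +1.
(70, -6783 / ℚ) ramifies at {5, 19}: a division algebra.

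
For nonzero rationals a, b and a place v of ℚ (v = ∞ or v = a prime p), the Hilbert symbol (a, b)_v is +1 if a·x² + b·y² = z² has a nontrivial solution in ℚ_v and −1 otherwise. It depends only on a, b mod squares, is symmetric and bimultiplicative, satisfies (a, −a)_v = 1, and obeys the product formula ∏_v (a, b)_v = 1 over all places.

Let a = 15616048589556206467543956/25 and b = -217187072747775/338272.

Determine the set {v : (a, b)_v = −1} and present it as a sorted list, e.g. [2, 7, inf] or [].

[2, 11]

Mod squares: a ≡ 989, b ≡ -1551323642. Check v ∈ {∞, 2, 3, 5, 11, 13, 23, 31, 37, 41, 43, 47}.
v=3: a=3^8·(≡2), b=3^6·(≡1) mod 3; (2|3)=-1, (1|3)=+1; (−1)^{8·6·1}·(-1)^6·(+1)^8 = +1.
v=5: a=5^-2·(≡1), b=5^2·(≡2) mod 5; (1|5)=+1, (2|5)=-1; (−1)^{-2·2·2}·(+1)^2·(-1)^-2 = +1.
v=11: a=11^2·(≡6), b=11^-1·(≡5) mod 11; (6|11)=-1, (5|11)=+1; (−1)^{2·-1·5}·(-1)^-1·(+1)^2 = -1.
v=41: a=41^2·(≡2), b=41^1·(≡36) mod 41; (2|41)=+1, (36|41)=+1; (−1)^{2·1·20}·(+1)^1·(+1)^2 = +1.
v=2: v_2(a)=2, v_2(b)=-5; units ≡ 5, 3 (mod 8); ε·ε+αω+βω = 0·1+2·1+-5·1 ≡ 1  ⇒  (a,b)_2 = -1.
v=37: a=37^2·(≡27), b=37^1·(≡32) mod 37; (27|37)=+1, (32|37)=-1; (−1)^{2·1·18}·(+1)^1·(-1)^2 = +1.
v=23: a=23^3·(≡11), b=23^1·(≡18) mod 23; (11|23)=-1, (18|23)=+1; (−1)^{3·1·11}·(-1)^1·(+1)^3 = +1.
v=31: a=31^0·(≡5), b=31^-2·(≡3) mod 31; (5|31)=+1, (3|31)=-1; (−1)^{0·-2·15}·(+1)^-2·(-1)^0 = +1.
v=47: a=47^2·(≡8), b=47^1·(≡5) mod 47; (8|47)=+1, (5|47)=-1; (−1)^{2·1·23}·(+1)^1·(-1)^2 = +1.
v=∞: 989 > 0 and -1551323642 < 0  ⇒  (a,b)_∞ = +1.
v=13: a=13^0·(≡3), b=13^2·(≡6) mod 13; (3|13)=+1, (6|13)=-1; (−1)^{0·2·6}·(+1)^2·(-1)^0 = +1.
v=43: a=43^3·(≡9), b=43^1·(≡39) mod 43; (9|43)=+1, (39|43)=-1; (−1)^{3·1·21}·(+1)^1·(-1)^3 = +1.
|Ram(989, -1551323642)| = 2, even; anisotropic at {2, 11}.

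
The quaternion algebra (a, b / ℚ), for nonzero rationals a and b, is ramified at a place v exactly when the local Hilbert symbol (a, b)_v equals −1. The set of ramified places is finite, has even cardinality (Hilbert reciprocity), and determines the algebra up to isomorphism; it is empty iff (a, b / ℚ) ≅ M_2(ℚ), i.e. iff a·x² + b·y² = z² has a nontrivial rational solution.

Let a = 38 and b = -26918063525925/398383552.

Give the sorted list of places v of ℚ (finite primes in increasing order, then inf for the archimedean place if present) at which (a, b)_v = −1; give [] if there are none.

[2, 7]

Mod squares: a ≡ 38, b ≡ -91. Check v ∈ {∞, 2, 3, 5, 7, 11, 13, 17, 19, 23, 41}.
v=5: a=5^0·(≡3), b=5^2·(≡4) mod 5; (3|5)=-1, (4|5)=+1; (−1)^{0·2·2}·(-1)^2·(+1)^0 = +1.
v=11: a=11^0·(≡5), b=11^2·(≡8) mod 11; (5|11)=+1, (8|11)=-1; (−1)^{0·2·5}·(+1)^2·(-1)^0 = +1.
v=13: a=13^0·(≡12), b=13^1·(≡5) mod 13; (12|13)=+1, (5|13)=-1; (−1)^{0·1·6}·(+1)^1·(-1)^0 = +1.
v=2: v_2(a)=1, v_2(b)=-6; units ≡ 3, 5 (mod 8); ε·ε+αω+βω = 1·0+1·1+-6·1 ≡ 1  ⇒  (a,b)_2 = -1.
v=19: a=19^1·(≡2), b=19^2·(≡9) mod 19; (2|19)=-1, (9|19)=+1; (−1)^{1·2·9}·(-1)^2·(+1)^1 = +1.
v=17: a=17^0·(≡4), b=17^2·(≡5) mod 17; (4|17)=+1, (5|17)=-1; (−1)^{0·2·8}·(+1)^2·(-1)^0 = +1.
v=3: a=3^0·(≡2), b=3^8·(≡2) mod 3; (2|3)=-1, (2|3)=-1; (−1)^{0·8·1}·(-1)^8·(-1)^0 = +1.
v=23: a=23^0·(≡15), b=23^-2·(≡16) mod 23; (15|23)=-1, (16|23)=+1; (−1)^{0·-2·11}·(-1)^-2·(+1)^0 = +1.
v=7: a=7^0·(≡3), b=7^-1·(≡4) mod 7; (3|7)=-1, (4|7)=+1; (−1)^{0·-1·3}·(-1)^-1·(+1)^0 = -1.
v=41: a=41^0·(≡38), b=41^-2·(≡8) mod 41; (38|41)=-1, (8|41)=+1; (−1)^{0·-2·20}·(-1)^-2·(+1)^0 = +1.
v=∞: 38 > 0 and -91 < 0  ⇒  (a,b)_∞ = +1.
|Ram(38, -91)| = 2, even; anisotropic at {2, 7}.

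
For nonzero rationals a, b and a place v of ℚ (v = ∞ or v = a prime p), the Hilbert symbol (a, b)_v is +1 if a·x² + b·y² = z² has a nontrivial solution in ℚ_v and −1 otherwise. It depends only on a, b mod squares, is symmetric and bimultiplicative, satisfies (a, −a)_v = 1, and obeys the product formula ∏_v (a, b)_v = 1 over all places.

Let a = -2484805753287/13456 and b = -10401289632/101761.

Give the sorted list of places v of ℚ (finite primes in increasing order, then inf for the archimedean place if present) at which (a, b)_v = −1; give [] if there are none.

[17, 31, 43, inf]

Mod squares: a ≡ -5652823, b ≡ -52762. Check v ∈ {∞, 2, 3, 11, 13, 17, 19, 23, 29, 31, 37, 43}.
v=37: a=37^1·(≡23), b=37^3·(≡14) mod 37; (23|37)=-1, (14|37)=-1; (−1)^{1·3·18}·(-1)^3·(-1)^1 = +1.
v=∞: -5652823 < 0 and -52762 < 0  ⇒  (a,b)_∞ = -1.
v=11: a=11^1·(≡4), b=11^-2·(≡5) mod 11; (4|11)=+1, (5|11)=+1; (−1)^{1·-2·5}·(+1)^-2·(+1)^1 = +1.
v=13: a=13^2·(≡6), b=13^0·(≡2) mod 13; (6|13)=-1, (2|13)=-1; (−1)^{2·0·6}·(-1)^0·(-1)^2 = +1.
v=3: a=3^2·(≡2), b=3^2·(≡2) mod 3; (2|3)=-1, (2|3)=-1; (−1)^{2·2·1}·(-1)^2·(-1)^2 = +1.
v=31: a=31^0·(≡22), b=31^1·(≡6) mod 31; (22|31)=-1, (6|31)=-1; (−1)^{0·1·15}·(-1)^1·(-1)^0 = -1.
v=2: v_2(a)=-4, v_2(b)=5; units ≡ 1, 3 (mod 8); ε·ε+αω+βω = 0·1+-4·1+5·0 ≡ 0  ⇒  (a,b)_2 = +1.
v=17: a=17^3·(≡16), b=17^0·(≡10) mod 17; (16|17)=+1, (10|17)=-1; (−1)^{3·0·8}·(+1)^0·(-1)^3 = -1.
v=29: a=29^-2·(≡2), b=29^-2·(≡19) mod 29; (2|29)=-1, (19|29)=-1; (−1)^{-2·-2·14}·(-1)^-2·(-1)^-2 = +1.
v=23: a=23^0·(≡9), b=23^1·(≡2) mod 23; (9|23)=+1, (2|23)=+1; (−1)^{0·1·11}·(+1)^1·(+1)^0 = +1.
v=43: a=43^1·(≡5), b=43^0·(≡27) mod 43; (5|43)=-1, (27|43)=-1; (−1)^{1·0·21}·(-1)^0·(-1)^1 = -1.
v=19: a=19^1·(≡4), b=19^0·(≡9) mod 19; (4|19)=+1, (9|19)=+1; (−1)^{1·0·9}·(+1)^0·(+1)^1 = +1.
(-5652823, -52762 / ℚ) ramifies at {17, 31, 43, ∞}: a division algebra.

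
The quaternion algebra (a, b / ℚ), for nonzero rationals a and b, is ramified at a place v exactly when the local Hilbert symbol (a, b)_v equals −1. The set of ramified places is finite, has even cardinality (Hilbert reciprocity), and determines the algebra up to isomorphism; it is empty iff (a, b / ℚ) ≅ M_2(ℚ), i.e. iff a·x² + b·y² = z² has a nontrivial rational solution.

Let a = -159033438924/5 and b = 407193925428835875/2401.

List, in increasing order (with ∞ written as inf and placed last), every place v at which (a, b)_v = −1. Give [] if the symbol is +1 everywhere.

[3, 5, 19, 37, 41, 43]

(a, b) ≡ (-502455, 3515) mod (ℚ^×)²; places V = {2, 3, 5, 7, 11, 17, 19, 37, 41, 43, ∞}.
(a,b)_7: α=0, u≡5; β=-4, v≡1 (mod 7); (5|7)=-1, (1|7)=+1; sign (−1)^0·-1^-4·+1^0 = +1.
(a,b)_∞: sgn(-502455)=−, sgn(3515)=+, so +1.
(a,b)_19: α=1, u≡8; β=1, v≡12 (mod 19); (8|19)=-1, (12|19)=-1; sign (−1)^1·-1^1·-1^1 = -1.
(a,b)_2: α=2, β=0; u≡1, v≡3 (mod 8); ε(u)ε(v)=0·1, αω(v)=2·1, βω(u)=0·0; sum ≡ 0  ⇒  +1.
(a,b)_37: α=2, u≡24; β=3, v≡4 (mod 37); (24|37)=-1, (4|37)=+1; sign (−1)^0·-1^3·+1^2 = -1.
(a,b)_5: α=-1, u≡1; β=3, v≡2 (mod 5); (1|5)=+1, (2|5)=-1; sign (−1)^0·+1^3·-1^-1 = -1.
(a,b)_41: α=1, u≡9; β=2, v≡30 (mod 41); (9|41)=+1, (30|41)=-1; sign (−1)^0·+1^2·-1^1 = -1.
(a,b)_3: α=1, u≡2; β=2, v≡2 (mod 3); (2|3)=-1, (2|3)=-1; sign (−1)^0·-1^2·-1^1 = -1.
(a,b)_11: α=0, u≡5; β=2, v≡10 (mod 11); (5|11)=+1, (10|11)=-1; sign (−1)^0·+1^2·-1^0 = +1.
(a,b)_17: α=2, u≡12; β=0, v≡2 (mod 17); (12|17)=-1, (2|17)=+1; sign (−1)^0·-1^0·+1^2 = +1.
(a,b)_43: α=1, u≡24; β=2, v≡37 (mod 43); (24|43)=+1, (37|43)=-1; sign (−1)^0·+1^2·-1^1 = -1.
|Ram(-502455, 3515)| = 6, even; anisotropic at {3, 5, 19, 37, 41, 43}.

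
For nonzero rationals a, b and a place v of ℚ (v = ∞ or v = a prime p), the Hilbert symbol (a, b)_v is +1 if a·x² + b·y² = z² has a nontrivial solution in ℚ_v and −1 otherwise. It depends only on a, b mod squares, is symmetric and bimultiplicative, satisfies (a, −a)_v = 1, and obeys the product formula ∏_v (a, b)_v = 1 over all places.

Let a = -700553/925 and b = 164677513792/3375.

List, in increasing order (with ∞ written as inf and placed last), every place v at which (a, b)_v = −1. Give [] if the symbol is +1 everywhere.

[2, 37]

(a, b) ≡ (-629, 53295) mod (ℚ^×)²; places V = {2, 3, 5, 7, 11, 17, 19, 23, 29, 37, ∞}.
(a,b)_7: α=2, u≡4; β=0, v≡1 (mod 7); (4|7)=+1, (1|7)=+1; sign (−1)^0·+1^0·+1^2 = +1.
(a,b)_17: α=1, u≡12; β=1, v≡11 (mod 17); (12|17)=-1, (11|17)=-1; sign (−1)^0·-1^1·-1^1 = +1.
(a,b)_5: α=-2, u≡1; β=-3, v≡1 (mod 5); (1|5)=+1, (1|5)=+1; sign (−1)^0·+1^-3·+1^-2 = +1.
(a,b)_37: α=-1, u≡15; β=2, v≡14 (mod 37); (15|37)=-1, (14|37)=-1; sign (−1)^0·-1^2·-1^-1 = -1.
(a,b)_23: α=0, u≡10; β=2, v≡18 (mod 23); (10|23)=-1, (18|23)=+1; sign (−1)^0·-1^2·+1^0 = +1.
(a,b)_∞: sgn(-629)=−, sgn(53295)=+, so +1.
(a,b)_29: α=2, u≡7; β=0, v≡22 (mod 29); (7|29)=+1, (22|29)=+1; sign (−1)^0·+1^0·+1^2 = +1.
(a,b)_3: α=0, u≡1; β=-3, v≡2 (mod 3); (1|3)=+1, (2|3)=-1; sign (−1)^0·+1^-3·-1^0 = +1.
(a,b)_11: α=0, u≡4; β=1, v≡9 (mod 11); (4|11)=+1, (9|11)=+1; sign (−1)^0·+1^1·+1^0 = +1.
(a,b)_19: α=0, u≡7; β=1, v≡10 (mod 19); (7|19)=+1, (10|19)=-1; sign (−1)^0·+1^1·-1^0 = +1.
(a,b)_2: α=0, β=6; u≡3, v≡7 (mod 8); ε(u)ε(v)=1·1, αω(v)=0·0, βω(u)=6·1; sum ≡ 1  ⇒  -1.
(-629, 53295 / ℚ) ramifies at {2, 37}: a division algebra.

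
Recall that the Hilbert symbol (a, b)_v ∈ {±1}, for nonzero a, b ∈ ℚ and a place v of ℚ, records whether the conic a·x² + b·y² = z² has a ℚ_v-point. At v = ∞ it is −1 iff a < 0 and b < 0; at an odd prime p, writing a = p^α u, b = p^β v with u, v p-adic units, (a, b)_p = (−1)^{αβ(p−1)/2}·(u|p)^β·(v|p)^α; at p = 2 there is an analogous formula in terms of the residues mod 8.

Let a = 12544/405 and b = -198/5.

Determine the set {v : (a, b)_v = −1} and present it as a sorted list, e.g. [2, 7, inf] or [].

Mod squares: a ≡ 5, b ≡ -110. Check v ∈ {∞, 2, 3, 5, 7, 11}.
v=7: a=7^2·(≡3), b=7^0·(≡1) mod 7; (3|7)=-1, (1|7)=+1; (−1)^{2·0·3}·(-1)^0·(+1)^2 = +1.
v=11: a=11^0·(≡9), b=11^1·(≡3) mod 11; (9|11)=+1, (3|11)=+1; (−1)^{0·1·5}·(+1)^1·(+1)^0 = +1.
v=2: v_2(a)=8, v_2(b)=1; units ≡ 5, 1 (mod 8); ε·ε+αω+βω = 0·0+8·0+1·1 ≡ 1  ⇒  (a,b)_2 = -1.
v=5: a=5^-1·(≡4), b=5^-1·(≡2) mod 5; (4|5)=+1, (2|5)=-1; (−1)^{-1·-1·2}·(+1)^-1·(-1)^-1 = -1.
v=3: a=3^-4·(≡2), b=3^2·(≡1) mod 3; (2|3)=-1, (1|3)=+1; (−1)^{-4·2·1}·(-1)^2·(+1)^-4 = +1.
v=∞: 5 > 0 and -110 < 0  ⇒  (a,b)_∞ = +1.
(5, -110 / ℚ) ramifies at {2, 5}: a division algebra.

[2, 5]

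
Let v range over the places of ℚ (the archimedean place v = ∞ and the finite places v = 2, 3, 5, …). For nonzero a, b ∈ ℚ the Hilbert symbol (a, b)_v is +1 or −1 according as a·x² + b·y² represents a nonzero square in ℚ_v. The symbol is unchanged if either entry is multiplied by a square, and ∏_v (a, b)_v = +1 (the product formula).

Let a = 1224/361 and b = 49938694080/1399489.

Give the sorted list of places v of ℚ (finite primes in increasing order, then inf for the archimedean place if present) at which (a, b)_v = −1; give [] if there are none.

[17, 19]

(a, b) ≡ (34, 53295) mod (ℚ^×)²; places V = {2, 3, 5, 7, 11, 13, 17, 19, ∞}.
(a,b)_11: α=0, u≡4; β=5, v≡4 (mod 11); (4|11)=+1, (4|11)=+1; sign (−1)^0·+1^5·+1^0 = +1.
(a,b)_2: α=3, β=6; u≡1, v≡7 (mod 8); ε(u)ε(v)=0·1, αω(v)=3·0, βω(u)=6·0; sum ≡ 0  ⇒  +1.
(a,b)_19: α=-2, u≡8; β=1, v≡2 (mod 19); (8|19)=-1, (2|19)=-1; sign (−1)^0·-1^1·-1^-2 = -1.
(a,b)_3: α=2, u≡1; β=1, v≡2 (mod 3); (1|3)=+1, (2|3)=-1; sign (−1)^0·+1^1·-1^2 = +1.
(a,b)_7: α=0, u≡5; β=-2, v≡2 (mod 7); (5|7)=-1, (2|7)=+1; sign (−1)^0·-1^-2·+1^0 = +1.
(a,b)_∞: sgn(34)=+, sgn(53295)=+, so +1.
(a,b)_17: α=1, u≡1; β=1, v≡5 (mod 17); (1|17)=+1, (5|17)=-1; sign (−1)^0·+1^1·-1^1 = -1.
(a,b)_5: α=0, u≡4; β=1, v≡4 (mod 5); (4|5)=+1, (4|5)=+1; sign (−1)^0·+1^1·+1^0 = +1.
(a,b)_13: α=0, u≡8; β=-4, v≡8 (mod 13); (8|13)=-1, (8|13)=-1; sign (−1)^0·-1^-4·-1^0 = +1.
(34, 53295 / ℚ) ramifies at {17, 19}: a division algebra.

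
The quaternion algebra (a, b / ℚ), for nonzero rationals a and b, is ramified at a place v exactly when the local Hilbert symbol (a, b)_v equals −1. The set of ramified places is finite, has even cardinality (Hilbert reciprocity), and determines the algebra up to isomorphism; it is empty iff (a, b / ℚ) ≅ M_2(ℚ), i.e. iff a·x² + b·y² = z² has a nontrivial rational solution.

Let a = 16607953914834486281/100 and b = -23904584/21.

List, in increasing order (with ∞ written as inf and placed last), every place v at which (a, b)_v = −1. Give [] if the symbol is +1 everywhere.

Mod squares: a ≡ 37961, b ≡ -149226. Check v ∈ {∞, 2, 3, 5, 7, 11, 17, 19, 29}.
v=5: a=5^-2·(≡4), b=5^0·(≡1) mod 5; (4|5)=+1, (1|5)=+1; (−1)^{-2·0·2}·(+1)^0·(+1)^-2 = +1.
v=3: a=3^0·(≡2), b=3^-1·(≡1) mod 3; (2|3)=-1, (1|3)=+1; (−1)^{0·-1·1}·(-1)^-1·(+1)^0 = -1.
v=7: a=7^3·(≡5), b=7^-1·(≡1) mod 7; (5|7)=-1, (1|7)=+1; (−1)^{3·-1·3}·(-1)^-1·(+1)^3 = +1.
v=17: a=17^3·(≡12), b=17^1·(≡5) mod 17; (12|17)=-1, (5|17)=-1; (−1)^{3·1·8}·(-1)^1·(-1)^3 = +1.
v=11: a=11^3·(≡6), b=11^1·(≡6) mod 11; (6|11)=-1, (6|11)=-1; (−1)^{3·1·5}·(-1)^1·(-1)^3 = -1.
v=29: a=29^5·(≡6), b=29^2·(≡15) mod 29; (6|29)=+1, (15|29)=-1; (−1)^{5·2·14}·(+1)^2·(-1)^5 = -1.
v=19: a=19^2·(≡18), b=19^1·(≡3) mod 19; (18|19)=-1, (3|19)=-1; (−1)^{2·1·9}·(-1)^1·(-1)^2 = -1.
v=∞: 37961 > 0 and -149226 < 0  ⇒  (a,b)_∞ = +1.
v=2: v_2(a)=-2, v_2(b)=3; units ≡ 1, 3 (mod 8); ε·ε+αω+βω = 0·1+-2·1+3·0 ≡ 0  ⇒  (a,b)_2 = +1.
(37961, -149226 / ℚ) ramifies at {3, 11, 19, 29}: a division algebra.

[3, 11, 19, 29]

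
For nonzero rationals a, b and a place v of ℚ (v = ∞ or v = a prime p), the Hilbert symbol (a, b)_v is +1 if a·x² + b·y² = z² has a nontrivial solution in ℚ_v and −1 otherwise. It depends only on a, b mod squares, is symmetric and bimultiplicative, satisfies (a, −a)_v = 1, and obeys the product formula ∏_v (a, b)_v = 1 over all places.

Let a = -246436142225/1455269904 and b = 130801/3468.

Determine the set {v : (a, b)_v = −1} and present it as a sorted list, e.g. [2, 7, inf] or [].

(a, b) ≡ (-1190369, 3243) mod (ℚ^×)²; places V = {2, 3, 5, 7, 11, 13, 17, 19, 23, 31, 43, 47, ∞}.
(a,b)_3: α=-2, u≡1; β=-1, v≡1 (mod 3); (1|3)=+1, (1|3)=+1; sign (−1)^0·+1^-1·+1^-2 = +1.
(a,b)_43: α=1, u≡13; β=0, v≡29 (mod 43); (13|43)=+1, (29|43)=-1; sign (−1)^0·+1^0·-1^1 = -1.
(a,b)_2: α=-4, β=-2; u≡7, v≡3 (mod 8); ε(u)ε(v)=1·1, αω(v)=-4·1, βω(u)=-2·0; sum ≡ 1  ⇒  -1.
(a,b)_13: α=2, u≡11; β=0, v≡6 (mod 13); (11|13)=-1, (6|13)=-1; sign (−1)^0·-1^0·-1^2 = +1.
(a,b)_11: α=-2, u≡10; β=2, v≡1 (mod 11); (10|11)=-1, (1|11)=+1; sign (−1)^0·-1^2·+1^-2 = +1.
(a,b)_5: α=2, u≡4; β=0, v≡2 (mod 5); (4|5)=+1, (2|5)=-1; sign (−1)^0·+1^0·-1^2 = +1.
(a,b)_31: α=1, u≡5; β=0, v≡28 (mod 31); (5|31)=+1, (28|31)=+1; sign (−1)^0·+1^0·+1^1 = +1.
(a,b)_7: α=2, u≡2; β=0, v≡2 (mod 7); (2|7)=+1, (2|7)=+1; sign (−1)^0·+1^0·+1^2 = +1.
(a,b)_19: α=1, u≡9; β=0, v≡10 (mod 19); (9|19)=+1, (10|19)=-1; sign (−1)^0·+1^0·-1^1 = -1.
(a,b)_17: α=-4, u≡5; β=-2, v≡13 (mod 17); (5|17)=-1, (13|17)=+1; sign (−1)^0·-1^-2·+1^-4 = +1.
(a,b)_23: α=0, u≡7; β=1, v≡8 (mod 23); (7|23)=-1, (8|23)=+1; sign (−1)^0·-1^1·+1^0 = -1.
(a,b)_47: α=1, u≡24; β=1, v≡46 (mod 47); (24|47)=+1, (46|47)=-1; sign (−1)^1·+1^1·-1^1 = +1.
(a,b)_∞: sgn(-1190369)=−, sgn(3243)=+, so +1.
|Ram(-1190369, 3243)| = 4, even; anisotropic at {2, 19, 23, 43}.

[2, 19, 23, 43]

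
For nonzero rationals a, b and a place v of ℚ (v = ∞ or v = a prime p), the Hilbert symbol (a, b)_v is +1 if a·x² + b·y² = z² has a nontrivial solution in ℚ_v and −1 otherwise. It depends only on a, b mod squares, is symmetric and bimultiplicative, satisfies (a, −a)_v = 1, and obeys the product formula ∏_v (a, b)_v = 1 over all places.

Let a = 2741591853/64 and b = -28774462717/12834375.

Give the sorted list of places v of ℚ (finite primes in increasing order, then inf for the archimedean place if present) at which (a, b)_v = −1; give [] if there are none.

Mod squares: a ≡ 77, b ≡ -195. Check v ∈ {∞, 2, 3, 5, 7, 11, 13, 17, 37, 47}.
v=5: a=5^0·(≡2), b=5^-5·(≡4) mod 5; (2|5)=-1, (4|5)=+1; (−1)^{0·-5·2}·(-1)^-5·(+1)^0 = -1.
v=37: a=37^0·(≡7), b=37^-2·(≡25) mod 37; (7|37)=+1, (25|37)=+1; (−1)^{0·-2·18}·(+1)^-2·(+1)^0 = +1.
v=3: a=3^6·(≡2), b=3^-1·(≡1) mod 3; (2|3)=-1, (1|3)=+1; (−1)^{6·-1·1}·(-1)^-1·(+1)^6 = -1.
v=∞: 77 > 0 and -195 < 0  ⇒  (a,b)_∞ = +1.
v=7: a=7^1·(≡1), b=7^2·(≡1) mod 7; (1|7)=+1, (1|7)=+1; (−1)^{1·2·3}·(+1)^2·(+1)^1 = +1.
v=17: a=17^2·(≡4), b=17^0·(≡13) mod 17; (4|17)=+1, (13|17)=+1; (−1)^{2·0·8}·(+1)^0·(+1)^2 = +1.
v=11: a=11^1·(≡6), b=11^2·(≡9) mod 11; (6|11)=-1, (9|11)=+1; (−1)^{1·2·5}·(-1)^2·(+1)^1 = +1.
v=13: a=13^2·(≡3), b=13^3·(≡5) mod 13; (3|13)=+1, (5|13)=-1; (−1)^{2·3·6}·(+1)^3·(-1)^2 = +1.
v=2: v_2(a)=-6, v_2(b)=0; units ≡ 5, 5 (mod 8); ε·ε+αω+βω = 0·0+-6·1+0·1 ≡ 0  ⇒  (a,b)_2 = +1.
v=47: a=47^0·(≡43), b=47^2·(≡22) mod 47; (43|47)=-1, (22|47)=-1; (−1)^{0·2·23}·(-1)^2·(-1)^0 = +1.
(77, -195 / ℚ) ramifies at {3, 5}: a division algebra.

[3, 5]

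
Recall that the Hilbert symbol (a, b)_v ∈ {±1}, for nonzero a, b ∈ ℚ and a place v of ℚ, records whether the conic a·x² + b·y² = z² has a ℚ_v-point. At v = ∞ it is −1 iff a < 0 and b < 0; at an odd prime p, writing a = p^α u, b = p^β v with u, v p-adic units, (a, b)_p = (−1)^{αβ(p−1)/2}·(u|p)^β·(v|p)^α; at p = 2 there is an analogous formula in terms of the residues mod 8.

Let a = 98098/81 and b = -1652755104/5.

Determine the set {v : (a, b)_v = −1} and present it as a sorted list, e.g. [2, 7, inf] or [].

[5, 11]

Mod squares: a ≡ 2002, b ≡ -770. Check v ∈ {∞, 2, 3, 5, 7, 11, 13}.
v=7: a=7^3·(≡5), b=7^3·(≡4) mod 7; (5|7)=-1, (4|7)=+1; (−1)^{3·3·3}·(-1)^3·(+1)^3 = +1.
v=2: v_2(a)=1, v_2(b)=5; units ≡ 1, 7 (mod 8); ε·ε+αω+βω = 0·1+1·0+5·0 ≡ 0  ⇒  (a,b)_2 = +1.
v=13: a=13^1·(≡2), b=13^2·(≡10) mod 13; (2|13)=-1, (10|13)=+1; (−1)^{1·2·6}·(-1)^2·(+1)^1 = +1.
v=5: a=5^0·(≡3), b=5^-1·(≡1) mod 5; (3|5)=-1, (1|5)=+1; (−1)^{0·-1·2}·(-1)^-1·(+1)^0 = -1.
v=3: a=3^-4·(≡1), b=3^4·(≡1) mod 3; (1|3)=+1, (1|3)=+1; (−1)^{-4·4·1}·(+1)^4·(+1)^-4 = +1.
v=11: a=11^1·(≡2), b=11^1·(≡2) mod 11; (2|11)=-1, (2|11)=-1; (−1)^{1·1·5}·(-1)^1·(-1)^1 = -1.
v=∞: 2002 > 0 and -770 < 0  ⇒  (a,b)_∞ = +1.
|Ram(2002, -770)| = 2, even; anisotropic at {5, 11}.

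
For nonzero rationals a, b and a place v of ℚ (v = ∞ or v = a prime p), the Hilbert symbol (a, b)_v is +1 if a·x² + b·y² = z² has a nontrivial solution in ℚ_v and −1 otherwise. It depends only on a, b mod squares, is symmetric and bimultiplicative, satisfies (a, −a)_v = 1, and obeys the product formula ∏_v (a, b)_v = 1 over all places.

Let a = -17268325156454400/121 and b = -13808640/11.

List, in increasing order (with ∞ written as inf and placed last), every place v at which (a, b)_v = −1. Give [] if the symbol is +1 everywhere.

[23, inf]

Mod squares: a ≡ -161, b ≡ -148335. Check v ∈ {∞, 2, 3, 5, 7, 11, 23, 29, 31}.
v=3: a=3^4·(≡1), b=3^1·(≡1) mod 3; (1|3)=+1, (1|3)=+1; (−1)^{4·1·1}·(+1)^1·(+1)^4 = +1.
v=7: a=7^1·(≡6), b=7^0·(≡2) mod 7; (6|7)=-1, (2|7)=+1; (−1)^{1·0·3}·(-1)^0·(+1)^1 = +1.
v=2: v_2(a)=16, v_2(b)=10; units ≡ 7, 1 (mod 8); ε·ε+αω+βω = 1·0+16·0+10·0 ≡ 0  ⇒  (a,b)_2 = +1.
v=29: a=29^2·(≡5), b=29^1·(≡15) mod 29; (5|29)=+1, (15|29)=-1; (−1)^{2·1·14}·(+1)^1·(-1)^2 = +1.
v=11: a=11^-2·(≡5), b=11^-1·(≡1) mod 11; (5|11)=+1, (1|11)=+1; (−1)^{-2·-1·5}·(+1)^-1·(+1)^-2 = +1.
v=∞: -161 < 0 and -148335 < 0  ⇒  (a,b)_∞ = -1.
v=23: a=23^1·(≡4), b=23^0·(≡7) mod 23; (4|23)=+1, (7|23)=-1; (−1)^{1·0·11}·(+1)^0·(-1)^1 = -1.
v=31: a=31^2·(≡5), b=31^1·(≡14) mod 31; (5|31)=+1, (14|31)=+1; (−1)^{2·1·15}·(+1)^1·(+1)^2 = +1.
v=5: a=5^2·(≡4), b=5^1·(≡2) mod 5; (4|5)=+1, (2|5)=-1; (−1)^{2·1·2}·(+1)^1·(-1)^2 = +1.
(-161, -148335 / ℚ) ramifies at {23, ∞}: a division algebra.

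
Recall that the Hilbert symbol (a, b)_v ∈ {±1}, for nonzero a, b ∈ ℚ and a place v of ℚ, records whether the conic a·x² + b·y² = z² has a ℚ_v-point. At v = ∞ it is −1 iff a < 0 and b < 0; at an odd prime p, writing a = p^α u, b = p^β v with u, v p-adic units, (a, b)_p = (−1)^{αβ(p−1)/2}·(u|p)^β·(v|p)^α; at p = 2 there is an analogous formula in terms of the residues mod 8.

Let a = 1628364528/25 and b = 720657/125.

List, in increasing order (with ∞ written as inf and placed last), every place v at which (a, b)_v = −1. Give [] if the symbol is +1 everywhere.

Mod squares: a ≡ 7, b ≡ 44485. Check v ∈ {∞, 2, 3, 5, 7, 31, 41}.
v=41: a=41^2·(≡14), b=41^1·(≡35) mod 41; (14|41)=-1, (35|41)=-1; (−1)^{2·1·20}·(-1)^1·(-1)^2 = -1.
v=31: a=31^2·(≡2), b=31^1·(≡28) mod 31; (2|31)=+1, (28|31)=+1; (−1)^{2·1·15}·(+1)^1·(+1)^2 = +1.
v=2: v_2(a)=4, v_2(b)=0; units ≡ 7, 5 (mod 8); ε·ε+αω+βω = 1·0+4·1+0·0 ≡ 0  ⇒  (a,b)_2 = +1.
v=7: a=7^1·(≡2), b=7^1·(≡5) mod 7; (2|7)=+1, (5|7)=-1; (−1)^{1·1·3}·(+1)^1·(-1)^1 = +1.
v=∞: 7 > 0 and 44485 > 0  ⇒  (a,b)_∞ = +1.
v=5: a=5^-2·(≡3), b=5^-3·(≡2) mod 5; (3|5)=-1, (2|5)=-1; (−1)^{-2·-3·2}·(-1)^-3·(-1)^-2 = -1.
v=3: a=3^2·(≡1), b=3^4·(≡1) mod 3; (1|3)=+1, (1|3)=+1; (−1)^{2·4·1}·(+1)^4·(+1)^2 = +1.
Ram(7, 44485) = {5, 41}; no ℚ_5-point on the conic.

[5, 41]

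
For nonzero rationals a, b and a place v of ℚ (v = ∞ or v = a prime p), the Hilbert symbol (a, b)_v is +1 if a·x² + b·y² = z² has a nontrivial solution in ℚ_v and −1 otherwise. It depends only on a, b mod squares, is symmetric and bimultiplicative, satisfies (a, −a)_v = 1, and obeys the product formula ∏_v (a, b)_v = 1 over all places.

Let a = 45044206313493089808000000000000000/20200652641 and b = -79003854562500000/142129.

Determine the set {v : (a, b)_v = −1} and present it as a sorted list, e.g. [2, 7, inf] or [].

[3, 7]

(a, b) ≡ (7770, -584970) mod (ℚ^×)²; places V = {2, 3, 5, 7, 13, 17, 29, 31, 37, ∞}.
(a,b)_∞: sgn(7770)=+, sgn(-584970)=−, so +1.
(a,b)_3: α=5, u≡1; β=3, v≡1 (mod 3); (1|3)=+1, (1|3)=+1; sign (−1)^1·+1^3·+1^5 = -1.
(a,b)_5: α=15, u≡4; β=9, v≡1 (mod 5); (4|5)=+1, (1|5)=+1; sign (−1)^0·+1^9·+1^15 = +1.
(a,b)_2: α=19, β=5; u≡5, v≡3 (mod 8); ε(u)ε(v)=0·1, αω(v)=19·1, βω(u)=5·1; sum ≡ 0  ⇒  +1.
(a,b)_31: α=2, u≡16; β=1, v≡9 (mod 31); (16|31)=+1, (9|31)=+1; sign (−1)^0·+1^1·+1^2 = +1.
(a,b)_29: α=-4, u≡26; β=-2, v≡21 (mod 29); (26|29)=-1, (21|29)=-1; sign (−1)^0·-1^-2·-1^-4 = +1.
(a,b)_37: α=3, u≡25; β=1, v≡12 (mod 37); (25|37)=+1, (12|37)=+1; sign (−1)^0·+1^1·+1^3 = +1.
(a,b)_13: α=-4, u≡4; β=-2, v≡4 (mod 13); (4|13)=+1, (4|13)=+1; sign (−1)^0·+1^-2·+1^-4 = +1.
(a,b)_17: α=2, u≡16; β=1, v≡9 (mod 17); (16|17)=+1, (9|17)=+1; sign (−1)^0·+1^1·+1^2 = +1.
(a,b)_7: α=7, u≡2; β=4, v≡5 (mod 7); (2|7)=+1, (5|7)=-1; sign (−1)^0·+1^4·-1^7 = -1.
Ram(7770, -584970) = {3, 7}; no ℚ_3-point on the conic.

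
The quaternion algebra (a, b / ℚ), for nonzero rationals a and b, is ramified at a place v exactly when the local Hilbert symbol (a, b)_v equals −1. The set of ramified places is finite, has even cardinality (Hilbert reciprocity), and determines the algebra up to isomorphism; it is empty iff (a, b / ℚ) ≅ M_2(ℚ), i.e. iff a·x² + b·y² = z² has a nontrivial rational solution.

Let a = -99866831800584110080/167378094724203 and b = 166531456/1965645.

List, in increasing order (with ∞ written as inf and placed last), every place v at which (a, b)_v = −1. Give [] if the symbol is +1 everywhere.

[2, 3, 5, 7, 13, 17]

(a, b) ≡ (-210, 15470) mod (ℚ^×)²; places V = {2, 3, 5, 7, 11, 13, 17, 19, 29, ∞}.
(a,b)_7: α=3, u≡5; β=1, v≡5 (mod 7); (5|7)=-1, (5|7)=-1; sign (−1)^1·-1^1·-1^3 = -1.
(a,b)_2: α=23, β=7; u≡7, v≡7 (mod 8); ε(u)ε(v)=1·1, αω(v)=23·0, βω(u)=7·0; sum ≡ 1  ⇒  -1.
(a,b)_17: α=2, u≡5; β=1, v≡8 (mod 17); (5|17)=-1, (8|17)=+1; sign (−1)^0·-1^1·+1^2 = -1.
(a,b)_5: α=1, u≡3; β=-1, v≡4 (mod 5); (3|5)=-1, (4|5)=+1; sign (−1)^0·-1^-1·+1^1 = -1.
(a,b)_∞: sgn(-210)=−, sgn(15470)=+, so +1.
(a,b)_11: α=-4, u≡2; β=-2, v≡4 (mod 11); (2|11)=-1, (4|11)=+1; sign (−1)^0·-1^-2·+1^-4 = +1.
(a,b)_13: α=4, u≡6; β=1, v≡7 (mod 13); (6|13)=-1, (7|13)=-1; sign (−1)^0·-1^1·-1^4 = -1.
(a,b)_29: α=2, u≡4; β=2, v≡28 (mod 29); (4|29)=+1, (28|29)=+1; sign (−1)^0·+1^2·+1^2 = +1.
(a,b)_19: α=-6, u≡18; β=-2, v≡6 (mod 19); (18|19)=-1, (6|19)=+1; sign (−1)^0·-1^-2·+1^-6 = +1.
(a,b)_3: α=-5, u≡2; β=-2, v≡2 (mod 3); (2|3)=-1, (2|3)=-1; sign (−1)^0·-1^-2·-1^-5 = -1.
|Ram(-210, 15470)| = 6, even; anisotropic at {2, 3, 5, 7, 13, 17}.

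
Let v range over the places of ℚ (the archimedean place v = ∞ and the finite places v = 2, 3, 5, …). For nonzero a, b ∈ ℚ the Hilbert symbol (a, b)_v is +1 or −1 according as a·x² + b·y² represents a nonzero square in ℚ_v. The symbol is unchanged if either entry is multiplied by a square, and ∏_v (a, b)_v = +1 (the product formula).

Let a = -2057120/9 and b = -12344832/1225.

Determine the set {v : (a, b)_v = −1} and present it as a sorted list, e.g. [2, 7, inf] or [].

[2, 5, 13, 19, 47, inf]

Mod squares: a ≡ -128570, b ≡ -5358. Check v ∈ {∞, 2, 3, 5, 7, 13, 19, 23, 43, 47}.
v=19: a=19^0·(≡18), b=19^1·(≡8) mod 19; (18|19)=-1, (8|19)=-1; (−1)^{0·1·9}·(-1)^1·(-1)^0 = -1.
v=23: a=23^1·(≡11), b=23^0·(≡16) mod 23; (11|23)=-1, (16|23)=+1; (−1)^{1·0·11}·(-1)^0·(+1)^1 = +1.
v=∞: -128570 < 0 and -5358 < 0  ⇒  (a,b)_∞ = -1.
v=13: a=13^1·(≡1), b=13^0·(≡11) mod 13; (1|13)=+1, (11|13)=-1; (−1)^{1·0·6}·(+1)^0·(-1)^1 = -1.
v=47: a=47^0·(≡13), b=47^1·(≡9) mod 47; (13|47)=-1, (9|47)=+1; (−1)^{0·1·23}·(-1)^1·(+1)^0 = -1.
v=7: a=7^0·(≡6), b=7^-2·(≡1) mod 7; (6|7)=-1, (1|7)=+1; (−1)^{0·-2·3}·(-1)^-2·(+1)^0 = +1.
v=43: a=43^1·(≡26), b=43^0·(≡10) mod 43; (26|43)=-1, (10|43)=+1; (−1)^{1·0·21}·(-1)^0·(+1)^1 = +1.
v=2: v_2(a)=5, v_2(b)=9; units ≡ 3, 1 (mod 8); ε·ε+αω+βω = 1·0+5·0+9·1 ≡ 1  ⇒  (a,b)_2 = -1.
v=5: a=5^1·(≡4), b=5^-2·(≡2) mod 5; (4|5)=+1, (2|5)=-1; (−1)^{1·-2·2}·(+1)^-2·(-1)^1 = -1.
v=3: a=3^-2·(≡1), b=3^3·(≡2) mod 3; (1|3)=+1, (2|3)=-1; (−1)^{-2·3·1}·(+1)^3·(-1)^-2 = +1.
(-128570, -5358 / ℚ) ramifies at {2, 5, 13, 19, 47, ∞}: a division algebra.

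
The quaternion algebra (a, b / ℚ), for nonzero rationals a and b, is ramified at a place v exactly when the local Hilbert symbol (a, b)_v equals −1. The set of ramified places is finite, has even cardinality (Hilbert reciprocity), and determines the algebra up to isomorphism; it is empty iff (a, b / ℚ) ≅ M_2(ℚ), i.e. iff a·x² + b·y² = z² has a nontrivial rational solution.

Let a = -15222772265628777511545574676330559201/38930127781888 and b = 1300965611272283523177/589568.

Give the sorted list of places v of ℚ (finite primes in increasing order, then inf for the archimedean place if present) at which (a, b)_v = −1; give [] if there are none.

Mod squares: a ≡ -6647207, b ≡ 2679. Check v ∈ {∞, 2, 3, 7, 13, 19, 23, 29, 41, 43, 47, 53}.
v=3: a=3^8·(≡1), b=3^5·(≡2) mod 3; (1|3)=+1, (2|3)=-1; (−1)^{8·5·1}·(+1)^5·(-1)^8 = +1.
v=53: a=53^3·(≡26), b=53^2·(≡15) mod 53; (26|53)=-1, (15|53)=+1; (−1)^{3·2·26}·(-1)^2·(+1)^3 = +1.
v=41: a=41^3·(≡22), b=41^2·(≡3) mod 41; (22|41)=-1, (3|41)=-1; (−1)^{3·2·20}·(-1)^2·(-1)^3 = -1.
v=43: a=43^2·(≡37), b=43^2·(≡35) mod 43; (37|43)=-1, (35|43)=+1; (−1)^{2·2·21}·(-1)^2·(+1)^2 = +1.
v=23: a=23^3·(≡3), b=23^2·(≡15) mod 23; (3|23)=+1, (15|23)=-1; (−1)^{3·2·11}·(+1)^2·(-1)^3 = -1.
v=2: v_2(a)=-20, v_2(b)=-8; units ≡ 1, 7 (mod 8); ε·ε+αω+βω = 0·1+-20·0+-8·0 ≡ 0  ⇒  (a,b)_2 = +1.
v=7: a=7^-5·(≡3), b=7^-2·(≡5) mod 7; (3|7)=-1, (5|7)=-1; (−1)^{-5·-2·3}·(-1)^-2·(-1)^-5 = -1.
v=13: a=13^6·(≡8), b=13^2·(≡3) mod 13; (8|13)=-1, (3|13)=+1; (−1)^{6·2·6}·(-1)^2·(+1)^6 = +1.
v=19: a=19^5·(≡13), b=19^3·(≡13) mod 19; (13|19)=-1, (13|19)=-1; (−1)^{5·3·9}·(-1)^3·(-1)^5 = -1.
v=∞: -6647207 < 0 and 2679 > 0  ⇒  (a,b)_∞ = +1.
v=47: a=47^-2·(≡9), b=47^-1·(≡11) mod 47; (9|47)=+1, (11|47)=-1; (−1)^{-2·-1·23}·(+1)^-1·(-1)^-2 = +1.
v=29: a=29^2·(≡7), b=29^0·(≡2) mod 29; (7|29)=+1, (2|29)=-1; (−1)^{2·0·14}·(+1)^0·(-1)^2 = +1.
(-6647207, 2679 / ℚ) ramifies at {7, 19, 23, 41}: a division algebra.

[7, 19, 23, 41]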